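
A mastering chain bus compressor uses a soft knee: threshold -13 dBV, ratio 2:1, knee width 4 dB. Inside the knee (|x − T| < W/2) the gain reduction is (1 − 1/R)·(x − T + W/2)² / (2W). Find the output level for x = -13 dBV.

x − T + W/2 = -13 − (-13) + 2 = 2.
GR = (1 − 1/2) × 2² / 8 = 0.5 × 4 / 8 = 0.25 dB.
Output = -13 − 0.25 = -13.25 dBV.

-13.25 dBV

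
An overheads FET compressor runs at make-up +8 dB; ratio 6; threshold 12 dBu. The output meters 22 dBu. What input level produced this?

Stripping the +8 dB make-up gives 14 dBu at the gain stage.
The compressed level sits 14 − 12 = 2 dB over threshold.
Before 6:1 compression the overshoot was 2 × 6 = 12 dB, so input = 12 + 12 = 24 dBu.

24 dBu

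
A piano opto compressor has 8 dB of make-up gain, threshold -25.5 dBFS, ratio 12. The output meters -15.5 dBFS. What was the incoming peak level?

Before make-up, the level was -15.5 − 8 = -23.5 dBFS.
The compressed level sits -23.5 − (-25.5) = 2 dB over threshold.
Undo the ratio: input overshoot = 2 × 12 = 24 dB, giving input = -1.5 dBFS.

-1.5 dBFS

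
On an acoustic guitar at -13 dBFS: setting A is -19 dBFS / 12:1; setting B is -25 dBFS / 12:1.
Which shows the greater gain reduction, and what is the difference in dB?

A: GR = 6 − 6/12 = 5.5 dB.
B: GR = 12 − 12/12 = 11 dB.
B applies 5.5 dB more gain reduction.

B, by 5.5 dB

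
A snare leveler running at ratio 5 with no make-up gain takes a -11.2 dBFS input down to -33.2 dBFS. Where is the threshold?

-38.7 dBFS

Gain reduction = -11.2 − (-33.2) = 22 dB; output overshoot = GR / (R − 1) = 22 / 4 = 5.5 dB.
Threshold = output − output overshoot = -33.2 − 5.5 = -38.7 dBFS.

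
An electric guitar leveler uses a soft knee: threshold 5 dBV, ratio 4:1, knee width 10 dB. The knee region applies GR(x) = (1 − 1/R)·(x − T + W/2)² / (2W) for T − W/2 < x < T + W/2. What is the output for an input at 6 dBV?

4.65 dBV

x − T + W/2 = 6 − 5 + 5 = 6.
GR = (1 − 1/4) × 6² / 20 = 0.75 × 36 / 20 = 1.35 dB.
Output = 6 − 1.35 = 4.65 dBV.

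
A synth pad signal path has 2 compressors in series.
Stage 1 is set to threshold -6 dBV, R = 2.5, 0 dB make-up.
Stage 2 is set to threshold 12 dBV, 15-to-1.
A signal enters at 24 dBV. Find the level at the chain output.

6 dBV

Stage 1: overshoot 30 dB → 30/2.5 = 12 dB → 6 dBV.
Stage 2: 6 dBV ≤ 12 dBV, so stage 2 doesn't engage; output 6 dBV.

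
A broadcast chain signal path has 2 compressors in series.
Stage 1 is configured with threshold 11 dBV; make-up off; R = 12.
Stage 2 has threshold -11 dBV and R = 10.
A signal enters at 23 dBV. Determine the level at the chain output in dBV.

-8.7 dBV

Stage 1: overshoot 12 dB → 12/12 = 1 dB → 12 dBV.
Stage 2: 12 dBV is 23 dB over -11 dBV; at 10:1 that becomes 2.3 dB over, giving -8.7 dBV.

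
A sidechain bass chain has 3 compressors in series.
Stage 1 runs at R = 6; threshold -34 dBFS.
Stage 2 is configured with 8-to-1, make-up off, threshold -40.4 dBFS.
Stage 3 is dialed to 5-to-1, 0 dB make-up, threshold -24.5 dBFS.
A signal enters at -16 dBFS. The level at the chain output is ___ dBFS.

Stage 1: -16 dBFS is 18 dB over -34 dBFS; at 6:1 that becomes 3 dB over, giving -31 dBFS.
Stage 2: overshoot 9.4 dB → 9.4/8 = 1.175 dB → -39.225 dBFS.
Stage 3: below threshold (-39.225 ≤ -24.5); passes unchanged; output -39.225 dBFS.

-39.225 dBFS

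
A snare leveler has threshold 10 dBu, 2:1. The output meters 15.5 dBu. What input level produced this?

21 dBu

The compressed level sits 15.5 − 10 = 5.5 dB over threshold.
Before 2:1 compression the overshoot was 5.5 × 2 = 11 dB, so input = 10 + 11 = 21 dBu.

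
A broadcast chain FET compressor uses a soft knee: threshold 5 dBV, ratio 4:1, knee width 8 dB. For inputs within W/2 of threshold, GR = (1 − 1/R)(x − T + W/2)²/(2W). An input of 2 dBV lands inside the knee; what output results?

1.953125 dBV

x − T + W/2 = 2 − 5 + 4 = 1.
GR = (1 − 1/4) × 1² / 16 = 0.75 × 1 / 16 = 0.046875 dB.
Output = 2 − 0.046875 = 1.953125 dBV.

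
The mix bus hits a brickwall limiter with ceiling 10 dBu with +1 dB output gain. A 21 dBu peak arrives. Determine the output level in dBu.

11 dBu

At ∞:1, everything above 10 dBu is held at the ceiling.
Output gain then adds 1 dB: 10 + 1 = 11 dBu.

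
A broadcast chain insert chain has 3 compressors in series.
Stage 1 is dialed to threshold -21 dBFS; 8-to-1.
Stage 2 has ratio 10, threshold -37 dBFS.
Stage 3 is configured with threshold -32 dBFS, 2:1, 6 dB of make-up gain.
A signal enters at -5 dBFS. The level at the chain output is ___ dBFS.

-29.2 dBFS

Stage 1: overshoot 16 dB → 16/8 = 2 dB → -19 dBFS.
Stage 2: -19 dBFS is 18 dB over -37 dBFS; at 10:1 that becomes 1.8 dB over, giving -35.2 dBFS.
Stage 3: below threshold (-35.2 ≤ -32); passes unchanged; make-up brings it to -29.2 dBFS.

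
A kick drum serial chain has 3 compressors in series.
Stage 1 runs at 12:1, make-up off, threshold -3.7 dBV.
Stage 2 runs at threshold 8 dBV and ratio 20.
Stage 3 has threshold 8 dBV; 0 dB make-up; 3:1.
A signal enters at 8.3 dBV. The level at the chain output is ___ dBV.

-2.7 dBV

Stage 1: 12 dB above -3.7 dBV, reduced 12:1 to 1 dB above → -2.7 dBV.
Stage 2: -2.7 dBV is at or below the 8 dBV threshold — no compression; output -2.7 dBV.
Stage 3: below threshold (-2.7 ≤ 8); passes unchanged; output -2.7 dBV.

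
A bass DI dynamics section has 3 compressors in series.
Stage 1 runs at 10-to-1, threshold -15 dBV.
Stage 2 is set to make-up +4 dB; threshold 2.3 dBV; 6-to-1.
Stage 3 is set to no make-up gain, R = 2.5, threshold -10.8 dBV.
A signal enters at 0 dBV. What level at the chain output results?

Stage 1: overshoot 15 dB → 15/10 = 1.5 dB → -13.5 dBV.
Stage 2: below threshold (-13.5 ≤ 2.3); passes unchanged; make-up brings it to -9.5 dBV.
Stage 3: 1.3 dB above -10.8 dBV, reduced 2.5:1 to 0.52 dB above → -10.28 dBV.

-10.28 dBV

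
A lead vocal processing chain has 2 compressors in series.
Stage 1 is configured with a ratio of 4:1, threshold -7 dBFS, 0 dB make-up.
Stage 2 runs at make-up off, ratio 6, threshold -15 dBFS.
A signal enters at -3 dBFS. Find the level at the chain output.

-13.5 dBFS

Stage 1: -3 dBFS is 4 dB over -7 dBFS; at 4:1 that becomes 1 dB over, giving -6 dBFS.
Stage 2: overshoot 9 dB → 9/6 = 1.5 dB → -13.5 dBFS.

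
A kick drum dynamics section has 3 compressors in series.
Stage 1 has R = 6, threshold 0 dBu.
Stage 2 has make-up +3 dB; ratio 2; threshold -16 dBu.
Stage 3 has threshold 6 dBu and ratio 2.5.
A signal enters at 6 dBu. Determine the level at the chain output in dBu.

-4.5 dBu

Stage 1: 6 dB above 0 dBu, reduced 6:1 to 1 dB above → 1 dBu.
Stage 2: 17 dB above -16 dBu, reduced 2:1 to 8.5 dB above → -7.5 dBu; +3 dB make-up → -4.5 dBu.
Stage 3: -4.5 dBu ≤ 6 dBu, so stage 3 doesn't engage; output -4.5 dBu.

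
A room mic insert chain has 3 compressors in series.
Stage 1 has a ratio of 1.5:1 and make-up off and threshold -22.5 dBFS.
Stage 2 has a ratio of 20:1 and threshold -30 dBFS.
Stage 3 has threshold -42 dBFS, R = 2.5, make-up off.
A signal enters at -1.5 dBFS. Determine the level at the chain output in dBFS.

Stage 1: -1.5 dBFS is 21 dB over -22.5 dBFS; at 1.5:1 that becomes 14 dB over, giving -8.5 dBFS.
Stage 2: -8.5 dBFS is 21.5 dB over -30 dBFS; at 20:1 that becomes 1.075 dB over, giving -28.925 dBFS.
Stage 3: -28.925 dBFS is 13.075 dB over -42 dBFS; at 2.5:1 that becomes 5.23 dB over, giving -36.77 dBFS.

-36.77 dBFS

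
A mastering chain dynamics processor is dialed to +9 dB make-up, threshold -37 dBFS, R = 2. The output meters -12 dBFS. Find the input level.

-5 dBFS

Remove make-up: -12 − 9 = -21 dBFS.
That's 16 dB above the -37 dBFS threshold.
Input overshoot = R × output overshoot = 32 dB → input = -37 + 32 = -5 dBFS.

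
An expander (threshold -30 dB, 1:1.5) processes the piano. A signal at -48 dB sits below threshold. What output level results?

-57 dB

Below threshold, a 1:1.5 expander applies gain = (1.5−1)×(T − x) of attenuation.
(1.5−1) × 18 = 9 dB, so output = -48 − 9 = -57 dB.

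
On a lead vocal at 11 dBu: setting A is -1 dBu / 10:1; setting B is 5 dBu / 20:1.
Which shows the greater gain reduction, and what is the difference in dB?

A: 12 dB over, compressed to 1.2 dB over, so 10.8 dB of GR.
B: 6 dB over, compressed to 0.3 dB over, so 5.7 dB of GR.
A applies 5.1 dB more gain reduction.

A, by 5.1 dB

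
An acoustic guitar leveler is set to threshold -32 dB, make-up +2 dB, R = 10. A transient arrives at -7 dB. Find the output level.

-27.5 dB

The input is 25 dB above the -32 dB threshold.
At 10:1 the overshoot is divided by 10, leaving 2.5 dB above threshold.
That puts the output at -29.5 dB; make-up adds 2 dB, giving -27.5 dB.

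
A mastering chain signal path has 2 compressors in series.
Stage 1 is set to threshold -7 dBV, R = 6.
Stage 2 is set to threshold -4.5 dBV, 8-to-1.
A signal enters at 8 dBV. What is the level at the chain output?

Stage 1: overshoot 15 dB → 15/6 = 2.5 dB → -4.5 dBV.
Stage 2: -4.5 dBV ≤ -4.5 dBV, so stage 2 doesn't engage; output -4.5 dBV.

-4.5 dBV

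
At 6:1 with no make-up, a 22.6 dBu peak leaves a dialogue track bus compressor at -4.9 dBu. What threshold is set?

Gain reduction = 22.6 − (-4.9) = 27.5 dB; output overshoot = GR / (R − 1) = 27.5 / 5 = 5.5 dB.
Threshold = output − output overshoot = -4.9 − 5.5 = -10.4 dBu.

-10.4 dBu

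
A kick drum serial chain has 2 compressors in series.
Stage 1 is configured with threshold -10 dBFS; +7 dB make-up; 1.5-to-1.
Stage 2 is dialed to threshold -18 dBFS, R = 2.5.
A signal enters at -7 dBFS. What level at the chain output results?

-11.2 dBFS

Stage 1: -7 dBFS is 3 dB over -10 dBFS; at 1.5:1 that becomes 2 dB over, giving -8 dBFS; +7 dB make-up → -1 dBFS.
Stage 2: -1 dBFS is 17 dB over -18 dBFS; at 2.5:1 that becomes 6.8 dB over, giving -11.2 dBFS.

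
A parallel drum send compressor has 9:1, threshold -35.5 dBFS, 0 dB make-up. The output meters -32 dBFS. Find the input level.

-4 dBFS

The compressed level sits -32 − (-35.5) = 3.5 dB over threshold.
Undo the ratio: input overshoot = 3.5 × 9 = 31.5 dB, giving input = -4 dBFS.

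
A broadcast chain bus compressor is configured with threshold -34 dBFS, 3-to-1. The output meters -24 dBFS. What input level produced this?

The compressed level sits -24 − (-34) = 10 dB over threshold.
Undo the ratio: input overshoot = 10 × 3 = 30 dB, giving input = -4 dBFS.

-4 dBFS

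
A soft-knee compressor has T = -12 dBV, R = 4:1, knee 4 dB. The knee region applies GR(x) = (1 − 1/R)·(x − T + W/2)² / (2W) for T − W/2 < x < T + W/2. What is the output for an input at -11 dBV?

x − T + W/2 = -11 − (-12) + 2 = 3.
GR = (1 − 1/4) × 3² / 8 = 0.75 × 9 / 8 = 0.84375 dB.
Output = -11 − 0.84375 = -11.84375 dBV.

-11.84375 dBV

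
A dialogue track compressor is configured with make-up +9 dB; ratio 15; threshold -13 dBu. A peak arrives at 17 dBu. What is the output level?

Overshoot: 17 − (-13) = 30 dB.
At 15:1 the overshoot is divided by 15, leaving 2 dB above threshold.
Output = -13 + 2 = -11 dBu; make-up adds 9 dB, giving -2 dBu.

-2 dBu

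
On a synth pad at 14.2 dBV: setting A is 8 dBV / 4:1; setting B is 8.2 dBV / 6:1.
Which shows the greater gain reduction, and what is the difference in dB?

A: GR = 6.2 − 6.2/4 = 4.65 dB.
B: GR = 6 − 6/6 = 5 dB.
B reduces 0.35 dB more.

B, by 0.35 dB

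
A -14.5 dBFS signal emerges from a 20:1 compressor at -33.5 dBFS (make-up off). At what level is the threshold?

-34.5 dBFS

Input is 20 dB above T (since output overshoot × R = input overshoot: (-33.5 − T)·20 = -14.5 − T gives T = -34.5 dBFS).
Check: -34.5 + (-14.5 − (-34.5))/20 = -34.5 + 1 = -33.5 dBFS. ✓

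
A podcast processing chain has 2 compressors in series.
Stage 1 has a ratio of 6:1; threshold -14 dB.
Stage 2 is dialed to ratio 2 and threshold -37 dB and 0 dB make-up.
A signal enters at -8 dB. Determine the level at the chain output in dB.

-25 dB

Stage 1: overshoot 6 dB → 6/6 = 1 dB → -13 dB.
Stage 2: overshoot 24 dB → 24/2 = 12 dB → -25 dB.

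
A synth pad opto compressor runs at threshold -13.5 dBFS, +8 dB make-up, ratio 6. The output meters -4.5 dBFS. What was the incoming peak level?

-7.5 dBFS

Stripping the +8 dB make-up gives -12.5 dBFS at the gain stage.
Post-compression overshoot = -12.5 − (-13.5) = 1 dB.
Undo the ratio: input overshoot = 1 × 6 = 6 dB, giving input = -7.5 dBFS.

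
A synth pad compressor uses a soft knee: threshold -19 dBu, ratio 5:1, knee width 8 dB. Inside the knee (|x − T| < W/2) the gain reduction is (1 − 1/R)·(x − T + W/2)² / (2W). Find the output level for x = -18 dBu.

x − T + W/2 = -18 − (-19) + 4 = 5.
GR = (1 − 1/5) × 5² / 16 = 0.8 × 25 / 16 = 1.25 dB.
Output = -18 − 1.25 = -19.25 dBu.

-19.25 dBu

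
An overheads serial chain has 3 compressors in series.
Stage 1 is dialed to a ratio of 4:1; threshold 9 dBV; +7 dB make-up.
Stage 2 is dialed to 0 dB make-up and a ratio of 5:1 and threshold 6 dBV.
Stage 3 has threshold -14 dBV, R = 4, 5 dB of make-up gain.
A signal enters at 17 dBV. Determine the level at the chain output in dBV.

-3.4 dBV

Stage 1: overshoot 8 dB → 8/4 = 2 dB → 11 dBV; +7 dB make-up → 18 dBV.
Stage 2: overshoot 12 dB → 12/5 = 2.4 dB → 8.4 dBV.
Stage 3: overshoot 22.4 dB → 22.4/4 = 5.6 dB → -8.4 dBV; +5 dB make-up → -3.4 dBV.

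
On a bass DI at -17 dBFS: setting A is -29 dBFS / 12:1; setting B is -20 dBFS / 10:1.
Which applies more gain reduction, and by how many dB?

A: overshoot 12 dB → output overshoot 1 dB → GR 11 dB.
B: overshoot 3 dB → output overshoot 0.3 dB → GR 2.7 dB.
A reduces 8.3 dB more.

A, by 8.3 dB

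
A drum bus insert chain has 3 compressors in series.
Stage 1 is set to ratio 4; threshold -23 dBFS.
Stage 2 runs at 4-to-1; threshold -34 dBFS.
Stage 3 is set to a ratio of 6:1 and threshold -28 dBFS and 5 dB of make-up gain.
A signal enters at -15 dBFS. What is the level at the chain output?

Stage 1: -15 dBFS is 8 dB over -23 dBFS; at 4:1 that becomes 2 dB over, giving -21 dBFS.
Stage 2: overshoot 13 dB → 13/4 = 3.25 dB → -30.75 dBFS.
Stage 3: below threshold (-30.75 ≤ -28); passes unchanged; make-up brings it to -25.75 dBFS.

-25.75 dBFS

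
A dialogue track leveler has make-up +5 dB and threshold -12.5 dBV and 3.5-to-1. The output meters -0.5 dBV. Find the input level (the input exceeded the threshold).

12 dBV

Remove make-up: -0.5 − 5 = -5.5 dBV.
The compressed level sits -5.5 − (-12.5) = 7 dB over threshold.
Input overshoot = R × output overshoot = 24.5 dB → input = -12.5 + 24.5 = 12 dBV.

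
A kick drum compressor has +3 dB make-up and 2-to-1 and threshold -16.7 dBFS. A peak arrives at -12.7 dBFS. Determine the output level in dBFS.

The input is 4 dB above the -16.7 dBFS threshold.
2:1 compression reduces that to 4/2 = 2 dB over.
So the level is -16.7 + 2 = -14.7 dBFS; make-up adds 3 dB, giving -11.7 dBFS.

-11.7 dBFS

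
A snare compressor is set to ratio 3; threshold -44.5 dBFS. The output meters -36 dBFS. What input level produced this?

-19 dBFS

The compressed level sits -36 − (-44.5) = 8.5 dB over threshold.
Input overshoot = R × output overshoot = 25.5 dB → input = -44.5 + 25.5 = -19 dBFS.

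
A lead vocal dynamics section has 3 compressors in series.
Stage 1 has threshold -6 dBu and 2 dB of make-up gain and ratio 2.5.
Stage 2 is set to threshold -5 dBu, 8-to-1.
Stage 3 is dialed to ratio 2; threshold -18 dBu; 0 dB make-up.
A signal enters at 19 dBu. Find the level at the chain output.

-10.8125 dBu

Stage 1: overshoot 25 dB → 25/2.5 = 10 dB → 4 dBu; +2 dB make-up → 6 dBu.
Stage 2: overshoot 11 dB → 11/8 = 1.375 dB → -3.625 dBu.
Stage 3: -3.625 dBu is 14.375 dB over -18 dBu; at 2:1 that becomes 7.1875 dB over, giving -10.8125 dBu.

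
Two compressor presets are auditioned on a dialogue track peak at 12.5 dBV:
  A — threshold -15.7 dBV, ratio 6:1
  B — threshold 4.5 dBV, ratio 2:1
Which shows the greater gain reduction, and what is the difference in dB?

A: GR = 28.2 − 28.2/6 = 23.5 dB.
B: GR = 8 − 8/2 = 4 dB.
Difference: 19.5 dB in favour of A.

A, by 19.5 dB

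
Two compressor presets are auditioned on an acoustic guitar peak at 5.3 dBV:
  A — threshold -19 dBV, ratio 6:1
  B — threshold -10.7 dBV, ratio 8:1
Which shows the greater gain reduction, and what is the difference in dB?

A: overshoot 24.3 dB → output overshoot 4.05 dB → GR 20.25 dB.
B: overshoot 16 dB → output overshoot 2 dB → GR 14 dB.
A reduces 6.25 dB more.

A, by 6.25 dB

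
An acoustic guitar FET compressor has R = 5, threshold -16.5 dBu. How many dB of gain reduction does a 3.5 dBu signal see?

The signal is 20 dB above threshold.
At 5:1, output sits 20/5 = 4 dB above threshold.
So the signal is attenuated by 20 − 4 = 16 dB.

16 dB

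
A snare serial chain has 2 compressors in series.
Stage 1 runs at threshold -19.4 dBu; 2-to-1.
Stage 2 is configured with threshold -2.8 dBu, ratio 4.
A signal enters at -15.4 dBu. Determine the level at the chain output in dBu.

-17.4 dBu

Stage 1: -15.4 dBu is 4 dB over -19.4 dBu; at 2:1 that becomes 2 dB over, giving -17.4 dBu.
Stage 2: -17.4 dBu ≤ -2.8 dBu, so stage 2 doesn't engage; output -17.4 dBu.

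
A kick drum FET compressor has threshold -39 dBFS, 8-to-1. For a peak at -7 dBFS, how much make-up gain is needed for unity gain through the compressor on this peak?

The peak compresses to -39 + 32/8 = -35 dBFS.
To reach -7 dBFS requires -7 − (-35) = 28 dB of make-up.

28 dB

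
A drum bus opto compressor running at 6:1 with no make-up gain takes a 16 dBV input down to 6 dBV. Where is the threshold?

4 dBV

Gain reduction = 16 − 6 = 10 dB; output overshoot = GR / (R − 1) = 10 / 5 = 2 dB.
Threshold = output − output overshoot = 6 − 2 = 4 dBV.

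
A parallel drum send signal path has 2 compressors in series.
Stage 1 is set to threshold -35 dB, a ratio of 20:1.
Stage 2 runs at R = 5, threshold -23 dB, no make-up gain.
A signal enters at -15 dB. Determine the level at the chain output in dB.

Stage 1: -15 dB is 20 dB over -35 dB; at 20:1 that becomes 1 dB over, giving -34 dB.
Stage 2: -34 dB ≤ -23 dB, so stage 2 doesn't engage; output -34 dB.

-34 dB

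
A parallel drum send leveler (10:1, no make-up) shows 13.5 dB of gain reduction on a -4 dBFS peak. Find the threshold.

-19 dBFS

Gain reduction = -4 − (-17.5) = 13.5 dB; output overshoot = GR / (R − 1) = 13.5 / 9 = 1.5 dB.
Threshold = output − output overshoot = -17.5 − 1.5 = -19 dBFS.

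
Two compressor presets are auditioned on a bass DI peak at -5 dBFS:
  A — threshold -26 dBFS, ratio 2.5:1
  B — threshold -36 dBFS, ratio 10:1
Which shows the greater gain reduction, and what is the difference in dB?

B, by 15.3 dB

A: GR = 21 − 21/2.5 = 12.6 dB.
B: GR = 31 − 31/10 = 27.9 dB.
Difference: 15.3 dB in favour of B.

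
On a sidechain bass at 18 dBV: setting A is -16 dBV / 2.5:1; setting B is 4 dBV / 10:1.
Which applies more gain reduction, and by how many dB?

A, by 7.8 dB

A: GR = 34 − 34/2.5 = 20.4 dB.
B: GR = 14 − 14/10 = 12.6 dB.
A applies 7.8 dB more gain reduction.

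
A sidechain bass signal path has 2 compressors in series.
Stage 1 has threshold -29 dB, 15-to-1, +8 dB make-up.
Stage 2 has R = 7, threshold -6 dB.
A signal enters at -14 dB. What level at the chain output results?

-20 dB

Stage 1: overshoot 15 dB → 15/15 = 1 dB → -28 dB; +8 dB make-up → -20 dB.
Stage 2: -20 dB ≤ -6 dB, so stage 2 doesn't engage; output -20 dB.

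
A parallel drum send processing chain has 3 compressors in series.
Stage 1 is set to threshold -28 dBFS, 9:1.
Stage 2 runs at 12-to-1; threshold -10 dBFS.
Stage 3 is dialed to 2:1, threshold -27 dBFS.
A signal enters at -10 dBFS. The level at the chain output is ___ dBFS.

-26.5 dBFS

Stage 1: 18 dB above -28 dBFS, reduced 9:1 to 2 dB above → -26 dBFS.
Stage 2: -26 dBFS is at or below the -10 dBFS threshold — no compression; output -26 dBFS.
Stage 3: -26 dBFS is 1 dB over -27 dBFS; at 2:1 that becomes 0.5 dB over, giving -26.5 dBFS.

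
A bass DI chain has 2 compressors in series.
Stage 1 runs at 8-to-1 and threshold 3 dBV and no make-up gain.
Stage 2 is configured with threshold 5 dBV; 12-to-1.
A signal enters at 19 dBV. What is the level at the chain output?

5 dBV

Stage 1: overshoot 16 dB → 16/8 = 2 dB → 5 dBV.
Stage 2: below threshold (5 ≤ 5); passes unchanged; output 5 dBV.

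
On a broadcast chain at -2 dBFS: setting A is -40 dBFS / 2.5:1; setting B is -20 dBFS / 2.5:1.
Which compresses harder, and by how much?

A: overshoot 38 dB → output overshoot 15.2 dB → GR 22.8 dB.
B: overshoot 18 dB → output overshoot 7.2 dB → GR 10.8 dB.
A applies 12 dB more gain reduction.

A, by 12 dB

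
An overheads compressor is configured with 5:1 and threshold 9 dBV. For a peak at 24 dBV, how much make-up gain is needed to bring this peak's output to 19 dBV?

Without make-up, output = threshold + overshoot/5 = 9 + 3 = 12 dBV.
Gap to target: 7 dB.

7 dB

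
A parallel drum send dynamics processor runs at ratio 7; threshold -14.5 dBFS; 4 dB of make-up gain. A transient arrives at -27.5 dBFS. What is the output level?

-27.5 dBFS is 13 dB below the -14.5 dBFS threshold, so no gain reduction is applied.
Make-up gain adds 4 dB: -27.5 + 4 = -23.5 dBFS.

-23.5 dBFS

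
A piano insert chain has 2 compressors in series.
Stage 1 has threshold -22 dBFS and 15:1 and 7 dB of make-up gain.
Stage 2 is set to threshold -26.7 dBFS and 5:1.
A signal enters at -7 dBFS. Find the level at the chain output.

Stage 1: 15 dB above -22 dBFS, reduced 15:1 to 1 dB above → -21 dBFS; +7 dB make-up → -14 dBFS.
Stage 2: 12.7 dB above -26.7 dBFS, reduced 5:1 to 2.54 dB above → -24.16 dBFS.

-24.16 dBFS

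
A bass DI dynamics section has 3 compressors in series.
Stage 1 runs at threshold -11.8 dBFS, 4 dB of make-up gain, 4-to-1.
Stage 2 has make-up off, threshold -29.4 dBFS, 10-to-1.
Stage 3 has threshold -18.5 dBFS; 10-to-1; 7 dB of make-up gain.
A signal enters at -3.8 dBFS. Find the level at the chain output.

-20.04 dBFS

Stage 1: overshoot 8 dB → 8/4 = 2 dB → -9.8 dBFS; +4 dB make-up → -5.8 dBFS.
Stage 2: overshoot 23.6 dB → 23.6/10 = 2.36 dB → -27.04 dBFS.
Stage 3: -27.04 dBFS ≤ -18.5 dBFS, so stage 3 doesn't engage; make-up brings it to -20.04 dBFS.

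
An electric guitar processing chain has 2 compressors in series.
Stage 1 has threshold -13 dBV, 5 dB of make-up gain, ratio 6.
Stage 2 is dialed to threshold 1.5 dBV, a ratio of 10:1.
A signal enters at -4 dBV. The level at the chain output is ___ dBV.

-6.5 dBV

Stage 1: -4 dBV is 9 dB over -13 dBV; at 6:1 that becomes 1.5 dB over, giving -11.5 dBV; +5 dB make-up → -6.5 dBV.
Stage 2: below threshold (-6.5 ≤ 1.5); passes unchanged; output -6.5 dBV.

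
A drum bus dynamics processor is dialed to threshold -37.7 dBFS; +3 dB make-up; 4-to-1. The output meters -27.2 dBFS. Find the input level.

Stripping the +3 dB make-up gives -30.2 dBFS at the gain stage.
That's 7.5 dB above the -37.7 dBFS threshold.
Input overshoot = R × output overshoot = 30 dB → input = -37.7 + 30 = -7.7 dBFS.

-7.7 dBFS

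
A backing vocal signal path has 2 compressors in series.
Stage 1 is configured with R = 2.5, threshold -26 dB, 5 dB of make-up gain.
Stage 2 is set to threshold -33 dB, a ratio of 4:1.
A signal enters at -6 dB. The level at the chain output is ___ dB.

-28 dB

Stage 1: 20 dB above -26 dB, reduced 2.5:1 to 8 dB above → -18 dB; +5 dB make-up → -13 dB.
Stage 2: 20 dB above -33 dB, reduced 4:1 to 5 dB above → -28 dB.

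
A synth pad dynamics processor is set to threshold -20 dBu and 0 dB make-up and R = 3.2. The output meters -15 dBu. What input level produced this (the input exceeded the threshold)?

Post-compression overshoot = -15 − (-20) = 5 dB.
Input overshoot = R × output overshoot = 16 dB → input = -20 + 16 = -4 dBu.

-4 dBu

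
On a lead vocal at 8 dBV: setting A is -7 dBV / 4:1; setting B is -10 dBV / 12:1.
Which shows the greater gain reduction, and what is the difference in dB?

A: 15 dB over, compressed to 3.75 dB over, so 11.25 dB of GR.
B: 18 dB over, compressed to 1.5 dB over, so 16.5 dB of GR.
Difference: 5.25 dB in favour of B.

B, by 5.25 dB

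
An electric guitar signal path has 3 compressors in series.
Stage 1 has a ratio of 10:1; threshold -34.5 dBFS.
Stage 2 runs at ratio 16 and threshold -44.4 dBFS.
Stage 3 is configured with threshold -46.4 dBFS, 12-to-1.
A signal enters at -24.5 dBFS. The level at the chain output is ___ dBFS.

Stage 1: -24.5 dBFS is 10 dB over -34.5 dBFS; at 10:1 that becomes 1 dB over, giving -33.5 dBFS.
Stage 2: 10.9 dB above -44.4 dBFS, reduced 16:1 to 0.68125 dB above → -43.71875 dBFS.
Stage 3: overshoot 2.68125 dB → 2.68125/12 = 0.223438 dB → -46.176563 dBFS.

-46.176563 dBFS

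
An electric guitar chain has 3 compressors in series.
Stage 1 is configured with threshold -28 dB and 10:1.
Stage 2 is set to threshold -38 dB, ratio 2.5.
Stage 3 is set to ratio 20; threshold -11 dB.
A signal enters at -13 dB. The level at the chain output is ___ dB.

-33.4 dB

Stage 1: overshoot 15 dB → 15/10 = 1.5 dB → -26.5 dB.
Stage 2: -26.5 dB is 11.5 dB over -38 dB; at 2.5:1 that becomes 4.6 dB over, giving -33.4 dB.
Stage 3: -33.4 dB is at or below the -11 dB threshold — no compression; output -33.4 dB.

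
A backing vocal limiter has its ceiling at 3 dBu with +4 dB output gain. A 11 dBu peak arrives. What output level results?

The limiter clamps the peak to its 3 dBu ceiling.
Output gain then adds 4 dB: 3 + 4 = 7 dBu.

7 dBu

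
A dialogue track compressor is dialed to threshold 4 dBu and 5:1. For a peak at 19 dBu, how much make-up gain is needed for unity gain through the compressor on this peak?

Overshoot 15 dB → 15/5 = 3 dB after compression, so the compressed level is 4 + 3 = 7 dBu.
Make-up = target − compressed = 19 − 7 = 12 dB.

12 dB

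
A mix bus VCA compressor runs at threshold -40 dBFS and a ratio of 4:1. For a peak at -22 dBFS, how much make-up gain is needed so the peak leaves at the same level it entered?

Without make-up, output = threshold + overshoot/4 = -40 + 4.5 = -35.5 dBFS.
Gap to target: 13.5 dB.

13.5 dB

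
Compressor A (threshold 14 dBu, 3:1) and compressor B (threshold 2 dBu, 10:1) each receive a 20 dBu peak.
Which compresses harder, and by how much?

A: 6 dB over, compressed to 2 dB over, so 4 dB of GR.
B: 18 dB over, compressed to 1.8 dB over, so 16.2 dB of GR.
B reduces 12.2 dB more.

B, by 12.2 dB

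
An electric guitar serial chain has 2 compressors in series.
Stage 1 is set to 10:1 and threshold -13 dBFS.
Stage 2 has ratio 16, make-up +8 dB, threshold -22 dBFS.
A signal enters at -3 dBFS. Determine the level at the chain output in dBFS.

Stage 1: 10 dB above -13 dBFS, reduced 10:1 to 1 dB above → -12 dBFS.
Stage 2: overshoot 10 dB → 10/16 = 0.625 dB → -21.375 dBFS; +8 dB make-up → -13.375 dBFS.

-13.375 dBFS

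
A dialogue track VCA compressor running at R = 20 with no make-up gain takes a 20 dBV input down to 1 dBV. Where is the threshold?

0 dBV

Gain reduction = 20 − 1 = 19 dB; output overshoot = GR / (R − 1) = 19 / 19 = 1 dB.
Threshold = output − output overshoot = 1 − 1 = 0 dBV.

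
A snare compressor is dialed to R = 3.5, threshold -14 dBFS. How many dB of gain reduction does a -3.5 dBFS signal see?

Overshoot = -3.5 − (-14) = 10.5 dB.
A 3.5:1 ratio leaves 3 dB of that excess.
GR = overshoot in − overshoot out = 10.5 − 3 = 7.5 dB.

7.5 dB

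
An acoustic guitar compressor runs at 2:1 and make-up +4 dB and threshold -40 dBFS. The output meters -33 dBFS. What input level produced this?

Before make-up, the level was -33 − 4 = -37 dBFS.
The compressed level sits -37 − (-40) = 3 dB over threshold.
Before 2:1 compression the overshoot was 3 × 2 = 6 dB, so input = -40 + 6 = -34 dBFS.

-34 dBFS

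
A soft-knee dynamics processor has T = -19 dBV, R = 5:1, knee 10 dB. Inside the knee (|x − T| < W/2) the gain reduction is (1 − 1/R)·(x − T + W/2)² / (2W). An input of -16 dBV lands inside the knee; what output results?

x − T + W/2 = -16 − (-19) + 5 = 8.
GR = (1 − 1/5) × 8² / 20 = 0.8 × 64 / 20 = 2.56 dB.
Output = -16 − 2.56 = -18.56 dBV.

-18.56 dBV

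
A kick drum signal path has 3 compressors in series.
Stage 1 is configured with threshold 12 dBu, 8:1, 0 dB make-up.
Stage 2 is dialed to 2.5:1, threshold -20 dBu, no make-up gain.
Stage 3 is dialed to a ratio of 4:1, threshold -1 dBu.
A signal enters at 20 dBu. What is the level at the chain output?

-6.8 dBu

Stage 1: 8 dB above 12 dBu, reduced 8:1 to 1 dB above → 13 dBu.
Stage 2: 13 dBu is 33 dB over -20 dBu; at 2.5:1 that becomes 13.2 dB over, giving -6.8 dBu.
Stage 3: -6.8 dBu is at or below the -1 dBu threshold — no compression; output -6.8 dBu.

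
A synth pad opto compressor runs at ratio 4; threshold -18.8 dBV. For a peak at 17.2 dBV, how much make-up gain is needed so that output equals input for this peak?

Without make-up, output = threshold + overshoot/4 = -18.8 + 9 = -9.8 dBV.
Gap to target: 27 dB.

27 dB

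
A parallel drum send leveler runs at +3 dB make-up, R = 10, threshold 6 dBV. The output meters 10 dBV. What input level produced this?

16 dBV

Stripping the +3 dB make-up gives 7 dBV at the gain stage.
The compressed level sits 7 − 6 = 1 dB over threshold.
Undo the ratio: input overshoot = 1 × 10 = 10 dB, giving input = 16 dBV.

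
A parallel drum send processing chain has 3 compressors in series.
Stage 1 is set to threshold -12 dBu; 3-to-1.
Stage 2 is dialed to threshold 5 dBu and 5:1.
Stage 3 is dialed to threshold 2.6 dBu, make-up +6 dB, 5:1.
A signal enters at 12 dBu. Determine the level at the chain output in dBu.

2 dBu

Stage 1: overshoot 24 dB → 24/3 = 8 dB → -4 dBu.
Stage 2: below threshold (-4 ≤ 5); passes unchanged; output -4 dBu.
Stage 3: below threshold (-4 ≤ 2.6); passes unchanged; make-up brings it to 2 dBu.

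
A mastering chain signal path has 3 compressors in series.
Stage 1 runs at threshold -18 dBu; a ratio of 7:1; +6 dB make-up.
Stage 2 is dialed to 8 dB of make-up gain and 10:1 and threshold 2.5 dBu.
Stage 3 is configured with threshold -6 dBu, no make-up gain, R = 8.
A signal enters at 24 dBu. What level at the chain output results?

-5 dBu

Stage 1: overshoot 42 dB → 42/7 = 6 dB → -12 dBu; +6 dB make-up → -6 dBu.
Stage 2: below threshold (-6 ≤ 2.5); passes unchanged; make-up brings it to 2 dBu.
Stage 3: 8 dB above -6 dBu, reduced 8:1 to 1 dB above → -5 dBu.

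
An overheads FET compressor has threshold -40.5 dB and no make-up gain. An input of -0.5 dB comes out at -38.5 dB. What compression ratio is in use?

20:1

Input overshoot = -0.5 − (-40.5) = 40 dB; output overshoot = -38.5 − (-40.5) = 2 dB.
Ratio = 40 / 2 = 20.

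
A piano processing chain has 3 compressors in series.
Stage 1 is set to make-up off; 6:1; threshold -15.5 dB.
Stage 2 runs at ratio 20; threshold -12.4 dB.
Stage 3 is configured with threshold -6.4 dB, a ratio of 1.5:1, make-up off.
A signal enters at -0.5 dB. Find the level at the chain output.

Stage 1: 15 dB above -15.5 dB, reduced 6:1 to 2.5 dB above → -13 dB.
Stage 2: below threshold (-13 ≤ -12.4); passes unchanged; output -13 dB.
Stage 3: -13 dB ≤ -6.4 dB, so stage 3 doesn't engage; output -13 dB.

-13 dB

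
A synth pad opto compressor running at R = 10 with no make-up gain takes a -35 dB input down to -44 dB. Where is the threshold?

-45 dB

Input is 10 dB above T (since output overshoot × R = input overshoot: (-44 − T)·10 = -35 − T gives T = -45 dB).
Check: -45 + (-35 − (-45))/10 = -45 + 1 = -44 dB. ✓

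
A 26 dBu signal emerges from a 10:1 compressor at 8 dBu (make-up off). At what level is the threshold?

6 dBu

Input is 20 dB above T (since output overshoot × R = input overshoot: (8 − T)·10 = 26 − T gives T = 6 dBu).
Check: 6 + (26 − 6)/10 = 6 + 2 = 8 dBu. ✓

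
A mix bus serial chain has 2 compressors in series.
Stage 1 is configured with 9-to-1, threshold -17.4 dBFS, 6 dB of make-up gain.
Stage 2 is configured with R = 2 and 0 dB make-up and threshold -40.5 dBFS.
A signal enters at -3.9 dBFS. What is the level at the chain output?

-25.2 dBFS

Stage 1: -3.9 dBFS is 13.5 dB over -17.4 dBFS; at 9:1 that becomes 1.5 dB over, giving -15.9 dBFS; +6 dB make-up → -9.9 dBFS.
Stage 2: 30.6 dB above -40.5 dBFS, reduced 2:1 to 15.3 dB above → -25.2 dBFS.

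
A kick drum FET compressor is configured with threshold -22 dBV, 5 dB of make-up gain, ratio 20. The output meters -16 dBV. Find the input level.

-2 dBV

Remove make-up: -16 − 5 = -21 dBV.
The compressed level sits -21 − (-22) = 1 dB over threshold.
Undo the ratio: input overshoot = 1 × 20 = 20 dB, giving input = -2 dBV.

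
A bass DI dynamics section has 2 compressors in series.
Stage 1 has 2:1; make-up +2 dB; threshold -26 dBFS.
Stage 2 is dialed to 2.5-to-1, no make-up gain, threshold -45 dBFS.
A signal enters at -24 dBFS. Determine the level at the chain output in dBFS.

Stage 1: 2 dB above -26 dBFS, reduced 2:1 to 1 dB above → -25 dBFS; +2 dB make-up → -23 dBFS.
Stage 2: overshoot 22 dB → 22/2.5 = 8.8 dB → -36.2 dBFS.

-36.2 dBFS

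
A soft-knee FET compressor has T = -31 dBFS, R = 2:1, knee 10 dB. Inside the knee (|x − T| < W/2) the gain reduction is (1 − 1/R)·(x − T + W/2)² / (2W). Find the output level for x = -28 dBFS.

x − T + W/2 = -28 − (-31) + 5 = 8.
GR = (1 − 1/2) × 8² / 20 = 0.5 × 64 / 20 = 1.6 dB.
Output = -28 − 1.6 = -29.6 dBFS.

-29.6 dBFS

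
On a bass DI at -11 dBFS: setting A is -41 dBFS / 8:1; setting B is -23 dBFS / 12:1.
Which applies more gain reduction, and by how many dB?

A: GR = 30 − 30/8 = 26.25 dB.
B: GR = 12 − 12/12 = 11 dB.
Difference: 15.25 dB in favour of A.

A, by 15.25 dB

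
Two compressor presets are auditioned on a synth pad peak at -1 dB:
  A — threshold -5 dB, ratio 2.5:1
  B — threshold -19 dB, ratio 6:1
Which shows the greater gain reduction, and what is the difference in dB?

B, by 12.6 dB

A: GR = 4 − 4/2.5 = 2.4 dB.
B: GR = 18 − 18/6 = 15 dB.
B reduces 12.6 dB more.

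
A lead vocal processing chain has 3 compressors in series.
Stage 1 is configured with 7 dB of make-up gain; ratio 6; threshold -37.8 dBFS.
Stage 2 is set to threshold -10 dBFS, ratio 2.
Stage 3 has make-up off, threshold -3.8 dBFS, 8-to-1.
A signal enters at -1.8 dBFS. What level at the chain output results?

-24.8 dBFS

Stage 1: overshoot 36 dB → 36/6 = 6 dB → -31.8 dBFS; +7 dB make-up → -24.8 dBFS.
Stage 2: -24.8 dBFS is at or below the -10 dBFS threshold — no compression; output -24.8 dBFS.
Stage 3: -24.8 dBFS is at or below the -3.8 dBFS threshold — no compression; output -24.8 dBFS.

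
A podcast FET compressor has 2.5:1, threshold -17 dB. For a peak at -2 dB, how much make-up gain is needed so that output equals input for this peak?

9 dB

Without make-up, output = threshold + overshoot/2.5 = -17 + 6 = -11 dB.
Gap to target: 9 dB.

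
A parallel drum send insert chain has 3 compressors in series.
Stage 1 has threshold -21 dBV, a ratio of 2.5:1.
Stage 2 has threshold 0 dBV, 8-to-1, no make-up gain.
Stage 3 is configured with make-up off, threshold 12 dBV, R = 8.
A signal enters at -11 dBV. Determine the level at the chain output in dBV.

Stage 1: 10 dB above -21 dBV, reduced 2.5:1 to 4 dB above → -17 dBV.
Stage 2: -17 dBV is at or below the 0 dBV threshold — no compression; output -17 dBV.
Stage 3: below threshold (-17 ≤ 12); passes unchanged; output -17 dBV.

-17 dBV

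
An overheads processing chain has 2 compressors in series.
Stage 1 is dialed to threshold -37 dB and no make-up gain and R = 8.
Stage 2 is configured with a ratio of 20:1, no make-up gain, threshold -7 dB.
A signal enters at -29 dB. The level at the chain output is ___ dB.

-36 dB

Stage 1: 8 dB above -37 dB, reduced 8:1 to 1 dB above → -36 dB.
Stage 2: -36 dB is at or below the -7 dB threshold — no compression; output -36 dB.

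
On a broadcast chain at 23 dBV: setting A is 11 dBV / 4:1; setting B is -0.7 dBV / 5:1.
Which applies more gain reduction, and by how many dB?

A: GR = 12 − 12/4 = 9 dB.
B: GR = 23.7 − 23.7/5 = 18.96 dB.
Difference: 9.96 dB in favour of B.

B, by 9.96 dB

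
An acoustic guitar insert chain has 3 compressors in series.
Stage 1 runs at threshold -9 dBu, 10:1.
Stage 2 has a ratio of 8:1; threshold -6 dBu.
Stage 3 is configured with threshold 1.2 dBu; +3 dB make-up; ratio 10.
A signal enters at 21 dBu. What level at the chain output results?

Stage 1: 30 dB above -9 dBu, reduced 10:1 to 3 dB above → -6 dBu.
Stage 2: -6 dBu is at or below the -6 dBu threshold — no compression; output -6 dBu.
Stage 3: -6 dBu is at or below the 1.2 dBu threshold — no compression; make-up brings it to -3 dBu.

-3 dBu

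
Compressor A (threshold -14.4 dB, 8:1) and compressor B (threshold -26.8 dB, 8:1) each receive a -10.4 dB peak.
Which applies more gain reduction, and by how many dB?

A: GR = 4 − 4/8 = 3.5 dB.
B: GR = 16.4 − 16.4/8 = 14.35 dB.
B applies 10.85 dB more gain reduction.

B, by 10.85 dB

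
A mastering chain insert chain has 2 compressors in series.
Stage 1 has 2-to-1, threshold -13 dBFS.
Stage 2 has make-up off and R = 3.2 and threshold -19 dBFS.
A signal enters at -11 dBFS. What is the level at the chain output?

-16.8125 dBFS

Stage 1: -11 dBFS is 2 dB over -13 dBFS; at 2:1 that becomes 1 dB over, giving -12 dBFS.
Stage 2: overshoot 7 dB → 7/3.2 = 2.1875 dB → -16.8125 dBFS.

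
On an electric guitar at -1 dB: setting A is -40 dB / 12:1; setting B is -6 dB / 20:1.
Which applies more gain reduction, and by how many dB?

A: GR = 39 − 39/12 = 35.75 dB.
B: GR = 5 − 5/20 = 4.75 dB.
A reduces 31 dB more.

A, by 31 dB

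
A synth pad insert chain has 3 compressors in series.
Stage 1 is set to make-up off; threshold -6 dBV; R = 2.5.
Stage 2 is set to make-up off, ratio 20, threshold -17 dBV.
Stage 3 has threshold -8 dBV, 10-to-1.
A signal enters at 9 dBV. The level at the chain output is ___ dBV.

Stage 1: 15 dB above -6 dBV, reduced 2.5:1 to 6 dB above → 0 dBV.
Stage 2: overshoot 17 dB → 17/20 = 0.85 dB → -16.15 dBV.
Stage 3: below threshold (-16.15 ≤ -8); passes unchanged; output -16.15 dBV.

-16.15 dBV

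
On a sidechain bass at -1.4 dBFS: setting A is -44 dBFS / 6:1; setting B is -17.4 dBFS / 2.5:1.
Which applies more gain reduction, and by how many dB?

A: overshoot 42.6 dB → output overshoot 7.1 dB → GR 35.5 dB.
B: overshoot 16 dB → output overshoot 6.4 dB → GR 9.6 dB.
A applies 25.9 dB more gain reduction.

A, by 25.9 dB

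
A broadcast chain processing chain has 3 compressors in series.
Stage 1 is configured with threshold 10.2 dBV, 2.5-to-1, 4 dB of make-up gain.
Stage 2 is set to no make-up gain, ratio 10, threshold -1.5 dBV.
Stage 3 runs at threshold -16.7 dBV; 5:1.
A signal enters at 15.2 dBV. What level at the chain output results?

-13.306 dBV

Stage 1: overshoot 5 dB → 5/2.5 = 2 dB → 12.2 dBV; +4 dB make-up → 16.2 dBV.
Stage 2: overshoot 17.7 dB → 17.7/10 = 1.77 dB → 0.27 dBV.
Stage 3: 0.27 dBV is 16.97 dB over -16.7 dBV; at 5:1 that becomes 3.394 dB over, giving -13.306 dBV.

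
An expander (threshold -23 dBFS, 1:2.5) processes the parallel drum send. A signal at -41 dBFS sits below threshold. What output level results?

The input is 18 dB below the -23 dBFS threshold.
A 1:2.5 expander multiplies undershoot by 2.5: 18 × 2.5 = 45 dB below threshold.
Output = -23 − 45 = -68 dBFS.

-68 dBFS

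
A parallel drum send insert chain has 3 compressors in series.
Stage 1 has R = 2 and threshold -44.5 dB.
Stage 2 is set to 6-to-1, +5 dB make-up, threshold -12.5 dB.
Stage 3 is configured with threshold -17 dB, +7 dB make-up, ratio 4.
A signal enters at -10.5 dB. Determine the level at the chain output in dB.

Stage 1: overshoot 34 dB → 34/2 = 17 dB → -27.5 dB.
Stage 2: below threshold (-27.5 ≤ -12.5); passes unchanged; make-up brings it to -22.5 dB.
Stage 3: below threshold (-22.5 ≤ -17); passes unchanged; make-up brings it to -15.5 dB.

-15.5 dB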